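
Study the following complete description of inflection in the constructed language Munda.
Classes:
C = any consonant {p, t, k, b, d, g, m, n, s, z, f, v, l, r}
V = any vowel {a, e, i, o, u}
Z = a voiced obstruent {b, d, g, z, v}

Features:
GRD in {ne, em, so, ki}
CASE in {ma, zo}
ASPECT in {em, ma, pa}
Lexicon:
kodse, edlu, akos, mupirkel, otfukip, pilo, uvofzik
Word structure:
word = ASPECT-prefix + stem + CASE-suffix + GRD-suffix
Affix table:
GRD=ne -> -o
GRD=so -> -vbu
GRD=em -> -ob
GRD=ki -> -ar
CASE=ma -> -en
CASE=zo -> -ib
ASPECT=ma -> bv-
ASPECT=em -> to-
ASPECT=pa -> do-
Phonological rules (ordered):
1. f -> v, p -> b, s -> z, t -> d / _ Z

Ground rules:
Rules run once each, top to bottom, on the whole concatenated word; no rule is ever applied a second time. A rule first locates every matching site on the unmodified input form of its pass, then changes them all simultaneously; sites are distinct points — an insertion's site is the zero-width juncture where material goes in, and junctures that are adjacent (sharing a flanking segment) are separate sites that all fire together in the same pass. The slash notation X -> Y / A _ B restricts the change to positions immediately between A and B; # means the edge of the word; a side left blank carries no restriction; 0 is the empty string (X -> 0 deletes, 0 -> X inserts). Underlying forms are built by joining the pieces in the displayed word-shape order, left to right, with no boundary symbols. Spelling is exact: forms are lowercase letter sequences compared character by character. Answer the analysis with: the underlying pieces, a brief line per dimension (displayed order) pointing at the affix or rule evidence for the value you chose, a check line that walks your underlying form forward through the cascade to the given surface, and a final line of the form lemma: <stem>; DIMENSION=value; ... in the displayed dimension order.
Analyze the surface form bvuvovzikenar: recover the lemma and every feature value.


underlying: bv-uvofzik-en-ar
GRD=ki - signalled by the affix -ar
CASE=ma - signalled by the affix -en
ASPECT=ma - signalled by the affix bv-
check: bvuvofzikenar -> bvuvovzikenar
lemma: uvofzik; GRD=ki; CASE=ma; ASPECT=ma


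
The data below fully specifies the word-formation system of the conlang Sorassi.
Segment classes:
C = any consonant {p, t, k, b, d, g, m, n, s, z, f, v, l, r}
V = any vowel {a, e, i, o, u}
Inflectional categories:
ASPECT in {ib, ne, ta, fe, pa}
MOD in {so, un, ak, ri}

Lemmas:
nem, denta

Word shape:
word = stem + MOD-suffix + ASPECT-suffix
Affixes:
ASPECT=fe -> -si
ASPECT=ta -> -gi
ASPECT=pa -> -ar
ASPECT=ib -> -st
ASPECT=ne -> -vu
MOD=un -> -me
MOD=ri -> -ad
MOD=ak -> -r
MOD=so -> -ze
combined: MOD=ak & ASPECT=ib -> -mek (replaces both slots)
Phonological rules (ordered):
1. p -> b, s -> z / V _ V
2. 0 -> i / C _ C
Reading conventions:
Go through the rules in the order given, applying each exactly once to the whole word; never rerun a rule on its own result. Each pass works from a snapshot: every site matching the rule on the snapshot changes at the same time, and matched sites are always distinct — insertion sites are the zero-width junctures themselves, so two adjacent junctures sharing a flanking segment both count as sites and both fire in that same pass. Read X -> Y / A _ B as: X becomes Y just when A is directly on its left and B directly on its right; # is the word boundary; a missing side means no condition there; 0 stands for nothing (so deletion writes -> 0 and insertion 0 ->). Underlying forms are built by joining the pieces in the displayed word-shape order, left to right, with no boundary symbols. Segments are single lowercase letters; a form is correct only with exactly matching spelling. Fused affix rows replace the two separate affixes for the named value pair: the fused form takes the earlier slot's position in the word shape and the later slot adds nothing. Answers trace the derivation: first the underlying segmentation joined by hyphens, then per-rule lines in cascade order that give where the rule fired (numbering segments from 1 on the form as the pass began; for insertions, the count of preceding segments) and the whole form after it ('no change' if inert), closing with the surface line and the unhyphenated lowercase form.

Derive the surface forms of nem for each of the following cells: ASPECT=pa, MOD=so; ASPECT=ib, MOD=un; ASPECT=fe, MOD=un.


cell ASPECT=pa, MOD=so:
underlying: nem-ze-ar
1. p -> b, s -> z / V _ V: no change
2. 0 -> i / C _ C: inserts after position(s) 3: nemizear
surface: nemizear

cell ASPECT=ib, MOD=un:
underlying: nem-me-st
1. p -> b, s -> z / V _ V: no change
2. 0 -> i / C _ C: inserts after position(s) 3, 6: nemimesit
surface: nemimesit

cell ASPECT=fe, MOD=un:
underlying: nem-me-si
1. p -> b, s -> z / V _ V: fires at position(s) 6: nemmezi
2. 0 -> i / C _ C: inserts after position(s) 3: nemimezi
surface: nemimezi


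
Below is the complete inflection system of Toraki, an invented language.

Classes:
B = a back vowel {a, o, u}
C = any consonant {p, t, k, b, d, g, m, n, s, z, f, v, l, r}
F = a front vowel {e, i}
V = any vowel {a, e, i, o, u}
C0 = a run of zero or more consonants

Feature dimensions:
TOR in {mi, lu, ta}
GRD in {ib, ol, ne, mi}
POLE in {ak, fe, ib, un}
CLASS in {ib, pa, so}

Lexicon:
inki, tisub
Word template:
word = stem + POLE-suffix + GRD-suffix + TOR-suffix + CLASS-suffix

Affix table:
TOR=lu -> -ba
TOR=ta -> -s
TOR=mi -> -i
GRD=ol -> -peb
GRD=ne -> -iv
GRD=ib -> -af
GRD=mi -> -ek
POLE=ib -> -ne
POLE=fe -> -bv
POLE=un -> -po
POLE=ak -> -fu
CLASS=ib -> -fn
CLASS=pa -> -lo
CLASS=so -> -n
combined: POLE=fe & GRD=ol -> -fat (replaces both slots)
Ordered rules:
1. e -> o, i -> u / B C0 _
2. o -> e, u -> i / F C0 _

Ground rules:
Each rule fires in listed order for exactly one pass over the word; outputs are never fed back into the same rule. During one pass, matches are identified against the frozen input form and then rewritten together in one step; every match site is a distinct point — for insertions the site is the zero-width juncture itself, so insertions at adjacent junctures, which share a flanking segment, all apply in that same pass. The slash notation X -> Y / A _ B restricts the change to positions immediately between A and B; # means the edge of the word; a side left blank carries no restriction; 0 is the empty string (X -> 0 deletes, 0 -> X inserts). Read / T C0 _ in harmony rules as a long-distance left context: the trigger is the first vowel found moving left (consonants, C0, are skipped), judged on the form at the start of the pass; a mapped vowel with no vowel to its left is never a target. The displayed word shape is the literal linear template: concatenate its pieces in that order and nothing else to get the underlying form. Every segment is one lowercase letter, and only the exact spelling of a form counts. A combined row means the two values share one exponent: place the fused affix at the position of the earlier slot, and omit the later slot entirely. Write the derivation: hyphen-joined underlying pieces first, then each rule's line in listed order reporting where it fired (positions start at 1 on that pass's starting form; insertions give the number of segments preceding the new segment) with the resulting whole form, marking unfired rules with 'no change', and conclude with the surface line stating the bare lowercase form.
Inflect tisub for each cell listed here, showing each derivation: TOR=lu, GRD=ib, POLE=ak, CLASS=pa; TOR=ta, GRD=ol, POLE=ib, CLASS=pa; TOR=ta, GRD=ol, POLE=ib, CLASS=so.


cell TOR=lu, GRD=ib, POLE=ak, CLASS=pa:
underlying: tisub-fu-af-ba-lo
1. e -> o, i -> u / B C0 _: no change
2. o -> e, u -> i / F C0 _: fires at position(s) 4: tisibfuafbalo
surface: tisibfuafbalo

cell TOR=ta, GRD=ol, POLE=ib, CLASS=pa:
underlying: tisub-ne-peb-s-lo
1. e -> o, i -> u / B C0 _: fires at position(s) 7: tisubnopebslo
2. o -> e, u -> i / F C0 _: fires at position(s) 4, 13: tisibnopebsle
surface: tisibnopebsle

cell TOR=ta, GRD=ol, POLE=ib, CLASS=so:
underlying: tisub-ne-peb-s-n
1. e -> o, i -> u / B C0 _: fires at position(s) 7: tisubnopebsn
2. o -> e, u -> i / F C0 _: fires at position(s) 4: tisibnopebsn
surface: tisibnopebsn


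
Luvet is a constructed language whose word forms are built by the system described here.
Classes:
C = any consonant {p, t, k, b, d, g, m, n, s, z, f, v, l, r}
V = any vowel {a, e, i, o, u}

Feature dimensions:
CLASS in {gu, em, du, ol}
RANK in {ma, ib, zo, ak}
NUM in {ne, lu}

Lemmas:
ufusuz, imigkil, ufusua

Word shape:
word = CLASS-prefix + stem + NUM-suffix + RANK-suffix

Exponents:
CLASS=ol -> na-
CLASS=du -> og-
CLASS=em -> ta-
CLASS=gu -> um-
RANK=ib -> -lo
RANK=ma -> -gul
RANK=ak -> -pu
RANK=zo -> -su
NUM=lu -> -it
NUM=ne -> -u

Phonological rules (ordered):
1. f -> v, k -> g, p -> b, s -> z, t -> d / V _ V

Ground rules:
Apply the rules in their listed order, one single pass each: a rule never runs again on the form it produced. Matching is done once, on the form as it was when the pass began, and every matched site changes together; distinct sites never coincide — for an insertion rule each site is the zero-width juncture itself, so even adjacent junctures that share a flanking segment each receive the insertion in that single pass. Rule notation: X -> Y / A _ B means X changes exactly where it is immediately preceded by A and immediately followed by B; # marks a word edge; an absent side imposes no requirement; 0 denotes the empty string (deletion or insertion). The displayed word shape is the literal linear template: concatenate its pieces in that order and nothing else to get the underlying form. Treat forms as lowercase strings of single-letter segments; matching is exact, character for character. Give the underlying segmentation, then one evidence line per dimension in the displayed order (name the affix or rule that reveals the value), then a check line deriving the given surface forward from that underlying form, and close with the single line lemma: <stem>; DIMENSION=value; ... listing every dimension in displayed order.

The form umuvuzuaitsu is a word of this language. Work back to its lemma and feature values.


underlying: um-ufusua-it-su
CLASS=gu - signalled by the affix um-
RANK=zo - signalled by the affix -su
NUM=lu - signalled by the affix -it
check: umufusuaitsu -> umuvuzuaitsu
lemma: ufusua; CLASS=gu; RANK=zo; NUM=lu


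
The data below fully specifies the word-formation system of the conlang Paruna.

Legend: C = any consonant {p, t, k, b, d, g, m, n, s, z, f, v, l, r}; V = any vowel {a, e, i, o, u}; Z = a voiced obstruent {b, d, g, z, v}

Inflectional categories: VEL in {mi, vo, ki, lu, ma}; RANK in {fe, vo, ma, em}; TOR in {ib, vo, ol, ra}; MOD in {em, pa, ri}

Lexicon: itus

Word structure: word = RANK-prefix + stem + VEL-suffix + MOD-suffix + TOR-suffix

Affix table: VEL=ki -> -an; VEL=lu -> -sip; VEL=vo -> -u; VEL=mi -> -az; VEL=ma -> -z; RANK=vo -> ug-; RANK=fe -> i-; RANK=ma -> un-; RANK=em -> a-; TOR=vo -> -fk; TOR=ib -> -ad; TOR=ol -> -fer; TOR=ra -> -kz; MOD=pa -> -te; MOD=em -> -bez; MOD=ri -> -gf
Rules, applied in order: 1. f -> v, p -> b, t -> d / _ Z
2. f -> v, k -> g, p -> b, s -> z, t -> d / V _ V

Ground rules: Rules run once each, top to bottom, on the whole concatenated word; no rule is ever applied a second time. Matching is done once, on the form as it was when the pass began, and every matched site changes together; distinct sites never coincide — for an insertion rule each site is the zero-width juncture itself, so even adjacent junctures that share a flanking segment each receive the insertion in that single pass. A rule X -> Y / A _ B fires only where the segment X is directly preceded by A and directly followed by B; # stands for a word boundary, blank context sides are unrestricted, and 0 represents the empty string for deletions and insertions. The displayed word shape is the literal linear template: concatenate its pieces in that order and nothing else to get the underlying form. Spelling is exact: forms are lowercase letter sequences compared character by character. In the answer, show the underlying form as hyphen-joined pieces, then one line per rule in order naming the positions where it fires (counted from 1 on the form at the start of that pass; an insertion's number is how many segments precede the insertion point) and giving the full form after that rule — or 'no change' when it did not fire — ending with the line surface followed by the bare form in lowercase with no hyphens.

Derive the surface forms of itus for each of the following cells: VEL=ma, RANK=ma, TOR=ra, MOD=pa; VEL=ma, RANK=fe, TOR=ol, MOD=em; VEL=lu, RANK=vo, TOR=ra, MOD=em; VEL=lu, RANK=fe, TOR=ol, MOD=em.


cell VEL=ma, RANK=ma, TOR=ra, MOD=pa:
underlying: un-itus-z-te-kz
1. f -> v, p -> b, t -> d / _ Z: no change
2. f -> v, k -> g, p -> b, s -> z, t -> d / V _ V: fires at position(s) 4: unidusztekz
surface: unidusztekz

cell VEL=ma, RANK=fe, TOR=ol, MOD=em:
underlying: i-itus-z-bez-fer
1. f -> v, p -> b, t -> d / _ Z: no change
2. f -> v, k -> g, p -> b, s -> z, t -> d / V _ V: fires at position(s) 3: iiduszbezfer
surface: iiduszbezfer

cell VEL=lu, RANK=vo, TOR=ra, MOD=em:
underlying: ug-itus-sip-bez-kz
1. f -> v, p -> b, t -> d / _ Z: fires at position(s) 9: ugitussibbezkz
2. f -> v, k -> g, p -> b, s -> z, t -> d / V _ V: fires at position(s) 4: ugidussibbezkz
surface: ugidussibbezkz

cell VEL=lu, RANK=fe, TOR=ol, MOD=em:
underlying: i-itus-sip-bez-fer
1. f -> v, p -> b, t -> d / _ Z: fires at position(s) 8: iitussibbezfer
2. f -> v, k -> g, p -> b, s -> z, t -> d / V _ V: fires at position(s) 3: iidussibbezfer
surface: iidussibbezfer


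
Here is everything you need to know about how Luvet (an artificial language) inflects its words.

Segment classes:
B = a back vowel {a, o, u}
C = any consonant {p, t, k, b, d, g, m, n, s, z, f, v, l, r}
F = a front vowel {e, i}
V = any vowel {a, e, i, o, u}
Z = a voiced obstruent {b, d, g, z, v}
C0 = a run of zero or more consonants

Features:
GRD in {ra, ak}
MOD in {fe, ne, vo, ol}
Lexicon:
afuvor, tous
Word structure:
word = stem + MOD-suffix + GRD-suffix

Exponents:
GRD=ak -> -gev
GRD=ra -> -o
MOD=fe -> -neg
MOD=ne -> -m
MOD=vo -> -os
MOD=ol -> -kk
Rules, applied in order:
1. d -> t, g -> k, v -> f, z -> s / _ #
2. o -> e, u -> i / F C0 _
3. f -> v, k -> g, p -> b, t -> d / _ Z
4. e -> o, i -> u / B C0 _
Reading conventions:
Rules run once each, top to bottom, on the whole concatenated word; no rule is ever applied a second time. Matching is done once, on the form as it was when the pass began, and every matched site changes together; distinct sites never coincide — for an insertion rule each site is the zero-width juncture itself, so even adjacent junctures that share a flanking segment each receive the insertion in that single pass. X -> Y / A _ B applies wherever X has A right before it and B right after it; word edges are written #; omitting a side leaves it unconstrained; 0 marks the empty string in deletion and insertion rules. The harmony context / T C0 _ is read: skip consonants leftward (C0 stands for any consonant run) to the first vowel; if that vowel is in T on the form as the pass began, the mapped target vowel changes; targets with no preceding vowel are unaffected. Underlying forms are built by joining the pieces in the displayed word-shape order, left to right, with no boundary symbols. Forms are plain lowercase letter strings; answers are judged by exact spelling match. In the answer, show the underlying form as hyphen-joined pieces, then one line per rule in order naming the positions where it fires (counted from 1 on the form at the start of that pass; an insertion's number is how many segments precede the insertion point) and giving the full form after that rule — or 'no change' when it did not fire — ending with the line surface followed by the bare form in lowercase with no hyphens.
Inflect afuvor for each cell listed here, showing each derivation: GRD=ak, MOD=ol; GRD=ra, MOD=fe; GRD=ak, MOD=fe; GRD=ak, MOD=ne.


cell GRD=ak, MOD=ol:
underlying: afuvor-kk-gev
1. d -> t, g -> k, v -> f, z -> s / _ #: fires at position(s) 11: afuvorkkgef
2. o -> e, u -> i / F C0 _: no change
3. f -> v, k -> g, p -> b, t -> d / _ Z: fires at position(s) 8: afuvorkggef
4. e -> o, i -> u / B C0 _: fires at position(s) 10: afuvorkggof
surface: afuvorkggof

cell GRD=ra, MOD=fe:
underlying: afuvor-neg-o
1. d -> t, g -> k, v -> f, z -> s / _ #: no change
2. o -> e, u -> i / F C0 _: fires at position(s) 10: afuvornege
3. f -> v, k -> g, p -> b, t -> d / _ Z: no change
4. e -> o, i -> u / B C0 _: fires at position(s) 8: afuvornoge
surface: afuvornoge

cell GRD=ak, MOD=fe:
underlying: afuvor-neg-gev
1. d -> t, g -> k, v -> f, z -> s / _ #: fires at position(s) 12: afuvorneggef
2. o -> e, u -> i / F C0 _: no change
3. f -> v, k -> g, p -> b, t -> d / _ Z: no change
4. e -> o, i -> u / B C0 _: fires at position(s) 8: afuvornoggef
surface: afuvornoggef

cell GRD=ak, MOD=ne:
underlying: afuvor-m-gev
1. d -> t, g -> k, v -> f, z -> s / _ #: fires at position(s) 10: afuvormgef
2. o -> e, u -> i / F C0 _: no change
3. f -> v, k -> g, p -> b, t -> d / _ Z: no change
4. e -> o, i -> u / B C0 _: fires at position(s) 9: afuvormgof
surface: afuvormgof


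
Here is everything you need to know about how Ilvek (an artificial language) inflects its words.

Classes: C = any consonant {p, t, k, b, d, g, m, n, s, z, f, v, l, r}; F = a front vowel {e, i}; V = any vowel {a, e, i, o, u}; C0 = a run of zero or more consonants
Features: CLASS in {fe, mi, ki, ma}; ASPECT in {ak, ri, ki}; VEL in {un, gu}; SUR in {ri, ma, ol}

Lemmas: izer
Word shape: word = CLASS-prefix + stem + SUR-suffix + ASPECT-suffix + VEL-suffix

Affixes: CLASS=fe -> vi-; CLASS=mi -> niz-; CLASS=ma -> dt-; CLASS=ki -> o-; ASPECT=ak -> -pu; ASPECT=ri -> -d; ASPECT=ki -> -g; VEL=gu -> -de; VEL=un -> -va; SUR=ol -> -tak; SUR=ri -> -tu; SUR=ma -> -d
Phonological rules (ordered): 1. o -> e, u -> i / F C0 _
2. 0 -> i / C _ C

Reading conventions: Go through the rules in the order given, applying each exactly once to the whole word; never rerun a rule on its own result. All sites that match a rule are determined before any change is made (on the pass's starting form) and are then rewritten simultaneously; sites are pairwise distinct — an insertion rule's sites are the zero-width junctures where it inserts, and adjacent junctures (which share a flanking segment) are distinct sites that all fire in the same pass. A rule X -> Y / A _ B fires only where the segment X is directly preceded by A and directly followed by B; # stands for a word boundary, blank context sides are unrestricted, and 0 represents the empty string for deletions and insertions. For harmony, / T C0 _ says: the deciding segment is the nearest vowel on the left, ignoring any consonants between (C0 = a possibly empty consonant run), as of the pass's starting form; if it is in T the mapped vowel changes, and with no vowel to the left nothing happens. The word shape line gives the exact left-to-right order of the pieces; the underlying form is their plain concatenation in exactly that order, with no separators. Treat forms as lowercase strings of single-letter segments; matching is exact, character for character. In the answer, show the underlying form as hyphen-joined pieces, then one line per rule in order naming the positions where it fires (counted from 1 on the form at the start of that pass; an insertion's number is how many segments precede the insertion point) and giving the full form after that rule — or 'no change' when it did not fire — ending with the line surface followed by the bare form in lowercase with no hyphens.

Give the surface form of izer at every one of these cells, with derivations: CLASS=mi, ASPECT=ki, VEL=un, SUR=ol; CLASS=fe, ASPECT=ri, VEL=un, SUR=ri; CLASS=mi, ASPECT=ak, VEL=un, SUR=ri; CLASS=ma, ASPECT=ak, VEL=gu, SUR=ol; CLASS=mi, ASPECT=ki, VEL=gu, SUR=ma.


cell CLASS=mi, ASPECT=ki, VEL=un, SUR=ol:
underlying: niz-izer-tak-g-va
1. o -> e, u -> i / F C0 _: no change
2. 0 -> i / C _ C: inserts after position(s) 7, 10, 11: nizizeritakigiva
surface: nizizeritakigiva

cell CLASS=fe, ASPECT=ri, VEL=un, SUR=ri:
underlying: vi-izer-tu-d-va
1. o -> e, u -> i / F C0 _: fires at position(s) 8: viizertidva
2. 0 -> i / C _ C: inserts after position(s) 6, 9: viizeritidiva
surface: viizeritidiva

cell CLASS=mi, ASPECT=ak, VEL=un, SUR=ri:
underlying: niz-izer-tu-pu-va
1. o -> e, u -> i / F C0 _: fires at position(s) 9: nizizertipuva
2. 0 -> i / C _ C: inserts after position(s) 7: nizizeritipuva
surface: nizizeritipuva

cell CLASS=ma, ASPECT=ak, VEL=gu, SUR=ol:
underlying: dt-izer-tak-pu-de
1. o -> e, u -> i / F C0 _: no change
2. 0 -> i / C _ C: inserts after position(s) 1, 6, 9: ditizeritakipude
surface: ditizeritakipude

cell CLASS=mi, ASPECT=ki, VEL=gu, SUR=ma:
underlying: niz-izer-d-g-de
1. o -> e, u -> i / F C0 _: no change
2. 0 -> i / C _ C: inserts after position(s) 7, 8, 9: nizizeridigide
surface: nizizeridigide


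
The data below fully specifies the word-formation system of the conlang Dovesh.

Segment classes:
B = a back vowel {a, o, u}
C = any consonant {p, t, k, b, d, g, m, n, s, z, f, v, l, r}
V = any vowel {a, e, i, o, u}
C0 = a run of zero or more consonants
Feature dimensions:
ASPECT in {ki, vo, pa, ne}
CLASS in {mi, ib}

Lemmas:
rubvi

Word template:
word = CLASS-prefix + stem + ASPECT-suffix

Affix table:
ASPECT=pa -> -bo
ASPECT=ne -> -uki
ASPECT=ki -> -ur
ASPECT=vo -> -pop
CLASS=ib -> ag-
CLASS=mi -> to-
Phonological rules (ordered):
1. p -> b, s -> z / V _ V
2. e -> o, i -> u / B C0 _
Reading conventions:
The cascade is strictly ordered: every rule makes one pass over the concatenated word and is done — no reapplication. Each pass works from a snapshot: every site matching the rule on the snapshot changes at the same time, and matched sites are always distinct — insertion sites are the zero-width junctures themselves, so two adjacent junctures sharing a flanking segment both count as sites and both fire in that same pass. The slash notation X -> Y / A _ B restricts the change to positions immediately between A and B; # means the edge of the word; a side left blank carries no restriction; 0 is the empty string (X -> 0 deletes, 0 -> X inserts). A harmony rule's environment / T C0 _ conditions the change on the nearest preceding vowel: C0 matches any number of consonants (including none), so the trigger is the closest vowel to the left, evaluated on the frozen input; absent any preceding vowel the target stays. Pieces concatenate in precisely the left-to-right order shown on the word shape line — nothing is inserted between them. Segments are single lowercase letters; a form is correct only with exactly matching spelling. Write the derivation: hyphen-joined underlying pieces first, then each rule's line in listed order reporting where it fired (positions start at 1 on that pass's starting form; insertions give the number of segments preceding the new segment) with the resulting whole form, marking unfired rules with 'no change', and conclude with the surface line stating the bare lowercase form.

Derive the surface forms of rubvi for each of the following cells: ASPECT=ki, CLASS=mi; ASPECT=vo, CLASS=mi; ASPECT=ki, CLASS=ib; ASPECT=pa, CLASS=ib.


cell ASPECT=ki, CLASS=mi:
underlying: to-rubvi-ur
1. p -> b, s -> z / V _ V: no change
2. e -> o, i -> u / B C0 _: fires at position(s) 7: torubvuur
surface: torubvuur

cell ASPECT=vo, CLASS=mi:
underlying: to-rubvi-pop
1. p -> b, s -> z / V _ V: fires at position(s) 8: torubvibop
2. e -> o, i -> u / B C0 _: fires at position(s) 7: torubvubop
surface: torubvubop

cell ASPECT=ki, CLASS=ib:
underlying: ag-rubvi-ur
1. p -> b, s -> z / V _ V: no change
2. e -> o, i -> u / B C0 _: fires at position(s) 7: agrubvuur
surface: agrubvuur

cell ASPECT=pa, CLASS=ib:
underlying: ag-rubvi-bo
1. p -> b, s -> z / V _ V: no change
2. e -> o, i -> u / B C0 _: fires at position(s) 7: agrubvubo
surface: agrubvubo


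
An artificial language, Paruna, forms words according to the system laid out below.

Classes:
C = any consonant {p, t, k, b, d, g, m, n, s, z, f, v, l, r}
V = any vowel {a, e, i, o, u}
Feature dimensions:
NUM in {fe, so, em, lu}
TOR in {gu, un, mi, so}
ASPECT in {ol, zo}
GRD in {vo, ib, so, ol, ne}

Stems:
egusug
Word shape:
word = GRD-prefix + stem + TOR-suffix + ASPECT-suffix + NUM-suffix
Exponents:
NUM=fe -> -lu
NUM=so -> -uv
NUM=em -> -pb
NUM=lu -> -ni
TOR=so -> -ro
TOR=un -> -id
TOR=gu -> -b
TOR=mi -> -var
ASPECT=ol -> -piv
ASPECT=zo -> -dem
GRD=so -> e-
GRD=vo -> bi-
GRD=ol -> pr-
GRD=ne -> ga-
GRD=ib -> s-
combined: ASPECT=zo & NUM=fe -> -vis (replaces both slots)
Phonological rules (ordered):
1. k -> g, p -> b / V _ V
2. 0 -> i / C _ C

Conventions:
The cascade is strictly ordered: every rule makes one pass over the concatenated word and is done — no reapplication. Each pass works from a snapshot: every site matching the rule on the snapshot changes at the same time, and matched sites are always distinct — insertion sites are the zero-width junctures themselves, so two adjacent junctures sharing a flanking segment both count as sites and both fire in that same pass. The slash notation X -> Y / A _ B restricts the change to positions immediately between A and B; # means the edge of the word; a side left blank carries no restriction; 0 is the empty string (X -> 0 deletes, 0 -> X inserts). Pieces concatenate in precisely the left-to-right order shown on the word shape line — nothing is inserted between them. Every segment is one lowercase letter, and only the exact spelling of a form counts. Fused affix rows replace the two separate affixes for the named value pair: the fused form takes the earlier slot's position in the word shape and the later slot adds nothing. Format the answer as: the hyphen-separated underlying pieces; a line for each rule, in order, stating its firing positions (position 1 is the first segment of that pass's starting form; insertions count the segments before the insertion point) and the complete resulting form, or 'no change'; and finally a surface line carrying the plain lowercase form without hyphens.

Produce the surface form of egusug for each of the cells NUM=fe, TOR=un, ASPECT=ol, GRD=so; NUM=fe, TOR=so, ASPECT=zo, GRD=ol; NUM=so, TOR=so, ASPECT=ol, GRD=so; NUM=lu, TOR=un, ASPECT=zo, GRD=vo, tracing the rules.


cell NUM=fe, TOR=un, ASPECT=ol, GRD=so:
underlying: e-egusug-id-piv-lu
1. k -> g, p -> b / V _ V: no change
2. 0 -> i / C _ C: inserts after position(s) 9, 12: eegusugidipivilu
surface: eegusugidipivilu

cell NUM=fe, TOR=so, ASPECT=zo, GRD=ol:
underlying: pr-egusug-ro-vis
1. k -> g, p -> b / V _ V: no change
2. 0 -> i / C _ C: inserts after position(s) 1, 8: piregusugirovis
surface: piregusugirovis

cell NUM=so, TOR=so, ASPECT=ol, GRD=so:
underlying: e-egusug-ro-piv-uv
1. k -> g, p -> b / V _ V: fires at position(s) 10: eegusugrobivuv
2. 0 -> i / C _ C: inserts after position(s) 7: eegusugirobivuv
surface: eegusugirobivuv

cell NUM=lu, TOR=un, ASPECT=zo, GRD=vo:
underlying: bi-egusug-id-dem-ni
1. k -> g, p -> b / V _ V: no change
2. 0 -> i / C _ C: inserts after position(s) 10, 13: biegusugididemini
surface: biegusugididemini


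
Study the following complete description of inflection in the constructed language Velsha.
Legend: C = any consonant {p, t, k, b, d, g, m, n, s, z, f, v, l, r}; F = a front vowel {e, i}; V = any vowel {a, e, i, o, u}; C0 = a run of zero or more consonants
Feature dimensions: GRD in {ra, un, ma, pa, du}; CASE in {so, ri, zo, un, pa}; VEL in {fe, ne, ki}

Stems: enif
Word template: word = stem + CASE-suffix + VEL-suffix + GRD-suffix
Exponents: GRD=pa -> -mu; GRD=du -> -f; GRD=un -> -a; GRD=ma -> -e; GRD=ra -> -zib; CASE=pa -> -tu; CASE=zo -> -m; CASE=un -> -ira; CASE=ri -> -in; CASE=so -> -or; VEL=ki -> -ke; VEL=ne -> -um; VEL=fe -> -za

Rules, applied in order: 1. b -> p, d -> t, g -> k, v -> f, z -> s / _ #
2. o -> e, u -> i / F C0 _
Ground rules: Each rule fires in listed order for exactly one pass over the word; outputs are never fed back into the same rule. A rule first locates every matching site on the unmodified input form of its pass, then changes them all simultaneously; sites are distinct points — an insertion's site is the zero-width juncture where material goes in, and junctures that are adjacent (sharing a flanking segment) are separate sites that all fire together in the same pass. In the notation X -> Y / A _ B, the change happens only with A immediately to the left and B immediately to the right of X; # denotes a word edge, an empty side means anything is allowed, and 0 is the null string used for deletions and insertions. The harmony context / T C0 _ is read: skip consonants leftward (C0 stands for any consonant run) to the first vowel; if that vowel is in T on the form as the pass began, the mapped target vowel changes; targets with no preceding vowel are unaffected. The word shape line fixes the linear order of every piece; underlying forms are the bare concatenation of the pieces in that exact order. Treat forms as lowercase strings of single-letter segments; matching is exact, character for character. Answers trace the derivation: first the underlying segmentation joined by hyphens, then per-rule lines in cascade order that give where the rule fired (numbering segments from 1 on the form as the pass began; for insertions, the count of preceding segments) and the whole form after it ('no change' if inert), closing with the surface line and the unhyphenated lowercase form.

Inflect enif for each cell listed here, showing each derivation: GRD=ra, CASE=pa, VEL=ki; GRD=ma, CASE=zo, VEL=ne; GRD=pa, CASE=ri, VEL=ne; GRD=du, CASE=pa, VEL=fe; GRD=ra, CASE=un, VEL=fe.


cell GRD=ra, CASE=pa, VEL=ki:
underlying: enif-tu-ke-zib
1. b -> p, d -> t, g -> k, v -> f, z -> s / _ #: fires at position(s) 11: eniftukezip
2. o -> e, u -> i / F C0 _: fires at position(s) 6: eniftikezip
surface: eniftikezip

cell GRD=ma, CASE=zo, VEL=ne:
underlying: enif-m-um-e
1. b -> p, d -> t, g -> k, v -> f, z -> s / _ #: no change
2. o -> e, u -> i / F C0 _: fires at position(s) 6: enifmime
surface: enifmime

cell GRD=pa, CASE=ri, VEL=ne:
underlying: enif-in-um-mu
1. b -> p, d -> t, g -> k, v -> f, z -> s / _ #: no change
2. o -> e, u -> i / F C0 _: fires at position(s) 7: enifinimmu
surface: enifinimmu

cell GRD=du, CASE=pa, VEL=fe:
underlying: enif-tu-za-f
1. b -> p, d -> t, g -> k, v -> f, z -> s / _ #: no change
2. o -> e, u -> i / F C0 _: fires at position(s) 6: eniftizaf
surface: eniftizaf

cell GRD=ra, CASE=un, VEL=fe:
underlying: enif-ira-za-zib
1. b -> p, d -> t, g -> k, v -> f, z -> s / _ #: fires at position(s) 12: enifirazazip
2. o -> e, u -> i / F C0 _: no change
surface: enifirazazip


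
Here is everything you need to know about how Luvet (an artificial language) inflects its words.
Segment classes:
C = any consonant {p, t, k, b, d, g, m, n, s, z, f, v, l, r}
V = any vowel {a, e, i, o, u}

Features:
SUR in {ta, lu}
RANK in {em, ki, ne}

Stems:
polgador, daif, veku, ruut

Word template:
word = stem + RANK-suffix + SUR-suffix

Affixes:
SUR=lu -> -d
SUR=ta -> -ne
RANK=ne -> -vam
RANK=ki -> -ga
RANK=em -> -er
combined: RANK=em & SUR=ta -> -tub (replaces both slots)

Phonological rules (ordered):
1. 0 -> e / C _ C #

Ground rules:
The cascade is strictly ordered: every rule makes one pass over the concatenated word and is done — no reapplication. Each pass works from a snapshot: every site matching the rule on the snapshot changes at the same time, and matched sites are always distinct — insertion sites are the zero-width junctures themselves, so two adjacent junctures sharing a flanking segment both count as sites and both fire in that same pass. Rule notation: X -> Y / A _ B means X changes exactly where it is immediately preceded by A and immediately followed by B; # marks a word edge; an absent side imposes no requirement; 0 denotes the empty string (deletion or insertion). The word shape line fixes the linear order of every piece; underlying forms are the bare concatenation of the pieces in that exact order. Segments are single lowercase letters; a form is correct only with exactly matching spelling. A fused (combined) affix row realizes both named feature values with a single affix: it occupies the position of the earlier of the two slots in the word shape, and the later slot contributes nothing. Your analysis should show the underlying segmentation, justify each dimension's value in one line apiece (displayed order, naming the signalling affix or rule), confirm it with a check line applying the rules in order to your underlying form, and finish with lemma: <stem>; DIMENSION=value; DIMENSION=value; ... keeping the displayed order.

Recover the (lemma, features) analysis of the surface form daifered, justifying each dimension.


underlying: daif-er-d
SUR=lu - signalled by the affix -d
RANK=em - signalled by the affix -er
check: daiferd -> daifered
lemma: daif; SUR=lu; RANK=em


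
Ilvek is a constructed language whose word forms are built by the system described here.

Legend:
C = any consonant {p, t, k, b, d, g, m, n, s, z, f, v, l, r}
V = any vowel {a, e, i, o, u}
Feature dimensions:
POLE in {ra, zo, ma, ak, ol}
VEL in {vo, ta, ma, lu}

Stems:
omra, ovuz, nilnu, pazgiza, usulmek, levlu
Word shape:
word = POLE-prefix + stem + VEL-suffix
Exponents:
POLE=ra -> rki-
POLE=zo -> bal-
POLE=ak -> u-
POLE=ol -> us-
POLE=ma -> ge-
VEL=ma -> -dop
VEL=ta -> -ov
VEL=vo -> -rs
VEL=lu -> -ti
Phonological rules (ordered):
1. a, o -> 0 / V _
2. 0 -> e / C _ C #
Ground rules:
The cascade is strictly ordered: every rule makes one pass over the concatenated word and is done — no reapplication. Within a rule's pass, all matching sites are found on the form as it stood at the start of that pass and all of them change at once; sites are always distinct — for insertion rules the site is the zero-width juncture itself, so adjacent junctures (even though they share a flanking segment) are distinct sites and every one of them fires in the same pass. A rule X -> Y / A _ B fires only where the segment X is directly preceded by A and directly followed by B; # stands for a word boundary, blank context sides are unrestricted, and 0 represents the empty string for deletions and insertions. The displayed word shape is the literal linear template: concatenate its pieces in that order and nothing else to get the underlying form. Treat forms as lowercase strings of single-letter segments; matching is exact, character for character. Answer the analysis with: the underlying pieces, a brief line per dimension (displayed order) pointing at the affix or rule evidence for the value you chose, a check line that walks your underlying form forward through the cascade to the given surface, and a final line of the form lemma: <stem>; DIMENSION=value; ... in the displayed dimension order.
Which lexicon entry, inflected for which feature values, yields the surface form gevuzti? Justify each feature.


underlying: ge-ovuz-ti
POLE=ma - signalled by the affix ge-
VEL=lu - signalled by the affix -ti
check: geovuzti -> gevuzti -> gevuzti
lemma: ovuz; POLE=ma; VEL=lu


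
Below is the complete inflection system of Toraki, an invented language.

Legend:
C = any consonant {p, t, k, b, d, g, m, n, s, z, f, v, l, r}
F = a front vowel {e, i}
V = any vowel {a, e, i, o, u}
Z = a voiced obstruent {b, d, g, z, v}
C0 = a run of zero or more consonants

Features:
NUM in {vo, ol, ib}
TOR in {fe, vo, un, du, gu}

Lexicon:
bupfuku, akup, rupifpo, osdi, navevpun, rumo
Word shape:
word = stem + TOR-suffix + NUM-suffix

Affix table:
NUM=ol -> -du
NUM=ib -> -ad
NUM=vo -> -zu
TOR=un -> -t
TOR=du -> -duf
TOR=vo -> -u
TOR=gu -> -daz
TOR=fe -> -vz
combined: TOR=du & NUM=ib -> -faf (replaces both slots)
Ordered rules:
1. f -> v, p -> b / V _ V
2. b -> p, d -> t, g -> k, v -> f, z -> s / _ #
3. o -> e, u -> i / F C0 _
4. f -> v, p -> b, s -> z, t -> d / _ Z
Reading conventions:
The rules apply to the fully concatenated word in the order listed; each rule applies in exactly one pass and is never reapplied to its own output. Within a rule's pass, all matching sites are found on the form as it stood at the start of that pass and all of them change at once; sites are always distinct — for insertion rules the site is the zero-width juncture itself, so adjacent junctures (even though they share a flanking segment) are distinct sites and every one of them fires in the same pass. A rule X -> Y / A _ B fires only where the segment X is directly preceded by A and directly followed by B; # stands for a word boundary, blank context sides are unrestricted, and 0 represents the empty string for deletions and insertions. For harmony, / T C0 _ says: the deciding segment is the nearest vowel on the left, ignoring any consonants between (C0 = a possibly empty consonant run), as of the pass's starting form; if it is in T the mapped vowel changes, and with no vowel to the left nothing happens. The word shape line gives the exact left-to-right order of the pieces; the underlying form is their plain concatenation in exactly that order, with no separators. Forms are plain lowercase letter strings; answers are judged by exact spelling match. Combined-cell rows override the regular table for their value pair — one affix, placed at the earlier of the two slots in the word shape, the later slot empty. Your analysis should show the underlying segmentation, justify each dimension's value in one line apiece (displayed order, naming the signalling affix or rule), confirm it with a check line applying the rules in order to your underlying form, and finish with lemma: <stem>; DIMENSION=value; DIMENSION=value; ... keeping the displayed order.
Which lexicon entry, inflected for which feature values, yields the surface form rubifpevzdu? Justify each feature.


underlying: rupifpo-vz-du
NUM=ol - signalled by the affix -du
TOR=fe - signalled by the affix -vz
check: rupifpovzdu -> rubifpovzdu -> rubifpovzdu -> rubifpevzdu -> rubifpevzdu
lemma: rupifpo; NUM=ol; TOR=fe


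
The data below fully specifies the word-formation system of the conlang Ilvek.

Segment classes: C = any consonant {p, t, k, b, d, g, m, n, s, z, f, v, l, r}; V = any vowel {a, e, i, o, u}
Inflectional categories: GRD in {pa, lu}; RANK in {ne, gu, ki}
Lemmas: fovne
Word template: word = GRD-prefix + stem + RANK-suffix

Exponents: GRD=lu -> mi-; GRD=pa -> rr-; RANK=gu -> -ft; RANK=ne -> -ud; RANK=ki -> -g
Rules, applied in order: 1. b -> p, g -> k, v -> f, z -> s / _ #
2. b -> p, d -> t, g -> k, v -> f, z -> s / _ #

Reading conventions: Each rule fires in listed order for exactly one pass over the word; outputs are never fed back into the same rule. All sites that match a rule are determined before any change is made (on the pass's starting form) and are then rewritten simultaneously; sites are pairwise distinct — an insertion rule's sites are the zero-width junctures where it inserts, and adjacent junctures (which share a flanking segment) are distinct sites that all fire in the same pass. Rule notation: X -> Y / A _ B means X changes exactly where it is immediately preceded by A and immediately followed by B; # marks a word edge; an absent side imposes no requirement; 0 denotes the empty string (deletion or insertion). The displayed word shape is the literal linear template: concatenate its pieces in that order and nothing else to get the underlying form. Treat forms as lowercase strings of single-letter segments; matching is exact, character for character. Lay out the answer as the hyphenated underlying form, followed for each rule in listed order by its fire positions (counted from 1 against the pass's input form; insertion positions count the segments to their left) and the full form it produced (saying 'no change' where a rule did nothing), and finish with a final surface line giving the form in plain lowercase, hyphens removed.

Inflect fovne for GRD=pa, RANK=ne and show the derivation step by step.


underlying: rr-fovne-ud
1. b -> p, g -> k, v -> f, z -> s / _ #: no change
2. b -> p, d -> t, g -> k, v -> f, z -> s / _ #: fires at position(s) 9: rrfovneut
surface: rrfovneut


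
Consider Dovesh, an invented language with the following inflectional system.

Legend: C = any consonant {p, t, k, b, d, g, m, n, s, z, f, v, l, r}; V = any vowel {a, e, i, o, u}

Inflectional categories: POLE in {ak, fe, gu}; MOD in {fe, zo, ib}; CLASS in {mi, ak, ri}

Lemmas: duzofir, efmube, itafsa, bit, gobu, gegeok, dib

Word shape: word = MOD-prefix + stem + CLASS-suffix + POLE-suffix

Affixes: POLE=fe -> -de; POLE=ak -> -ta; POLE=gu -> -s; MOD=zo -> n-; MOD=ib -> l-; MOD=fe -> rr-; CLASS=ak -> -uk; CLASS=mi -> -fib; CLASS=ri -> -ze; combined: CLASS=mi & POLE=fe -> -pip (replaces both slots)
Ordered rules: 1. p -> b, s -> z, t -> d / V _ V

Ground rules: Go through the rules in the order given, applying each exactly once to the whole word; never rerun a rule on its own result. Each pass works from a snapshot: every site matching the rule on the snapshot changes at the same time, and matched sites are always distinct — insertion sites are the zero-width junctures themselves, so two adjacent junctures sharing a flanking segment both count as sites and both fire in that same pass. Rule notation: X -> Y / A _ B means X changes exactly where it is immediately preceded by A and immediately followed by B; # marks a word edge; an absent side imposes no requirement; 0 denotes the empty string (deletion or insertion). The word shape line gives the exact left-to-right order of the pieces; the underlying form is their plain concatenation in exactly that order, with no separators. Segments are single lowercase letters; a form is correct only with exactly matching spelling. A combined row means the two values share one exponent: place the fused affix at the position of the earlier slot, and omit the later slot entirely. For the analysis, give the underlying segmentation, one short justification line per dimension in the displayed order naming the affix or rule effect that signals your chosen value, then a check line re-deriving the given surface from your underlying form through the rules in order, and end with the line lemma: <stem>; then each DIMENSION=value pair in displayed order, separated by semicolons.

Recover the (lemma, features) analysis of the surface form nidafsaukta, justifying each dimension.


underlying: n-itafsa-uk-ta
POLE=ak - signalled by the affix -ta
MOD=zo - signalled by the affix n-
CLASS=ak - signalled by the affix -uk
check: nitafsaukta -> nidafsaukta
lemma: itafsa; POLE=ak; MOD=zo; CLASS=ak
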